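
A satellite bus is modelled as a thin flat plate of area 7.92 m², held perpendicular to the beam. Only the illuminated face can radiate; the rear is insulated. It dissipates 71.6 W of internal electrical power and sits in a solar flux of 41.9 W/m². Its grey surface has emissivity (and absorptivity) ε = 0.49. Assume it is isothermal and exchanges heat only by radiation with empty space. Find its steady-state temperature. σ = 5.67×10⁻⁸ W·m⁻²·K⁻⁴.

T ≈ 181 K

At steady state, absorbed solar power + internal power = radiated power.
Absorbed: α·S·A_cross = 0.49·41.9·7.920 = 162.6 W (cross-section A).
Total input = 162.6 + 71.6 = 234.2 W.
Radiated: εσ·A_surf·T⁴ with A_surf = A = 7.920 m².
T⁴ = 234.2/(0.49·5.67×10⁻⁸·7.920) = 1.064×10⁹ K⁴.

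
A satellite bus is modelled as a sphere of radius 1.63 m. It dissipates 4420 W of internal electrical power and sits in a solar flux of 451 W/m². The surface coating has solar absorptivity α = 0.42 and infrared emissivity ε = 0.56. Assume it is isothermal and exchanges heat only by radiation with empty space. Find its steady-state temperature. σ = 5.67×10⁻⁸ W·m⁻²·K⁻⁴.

T ≈ 274 K

At steady state, absorbed solar power + internal power = radiated power.
Absorbed: α·S·A_cross = 0.42·451·8.347 = 1581 W (cross-section πr²).
Total input = 1581 + 4420 = 6001 W.
Radiated: εσ·A_surf·T⁴ with A_surf = 4πr² = 33.39 m².
T⁴ = 6001/(0.56·5.67×10⁻⁸·33.39) = 5.661×10⁹ K⁴.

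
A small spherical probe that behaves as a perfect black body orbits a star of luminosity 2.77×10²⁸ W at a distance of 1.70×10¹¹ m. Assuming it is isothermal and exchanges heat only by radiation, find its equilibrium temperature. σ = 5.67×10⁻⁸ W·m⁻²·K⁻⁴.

T ≈ 762 K

First find the stellar flux at distance d: S = L/(4πd²) = 2.77×10²⁸/(4π·(1.70×10¹¹)²) = 76270 W/m².
For an isothermal sphere, absorbed (1−a)S·πr² = emitted σ·4πr²·T⁴, so T⁴ = (1−a)S/(4σ).
T⁴ = 1.00·76270/(4·5.67×10⁻⁸) = 3.363×10¹¹ K⁴.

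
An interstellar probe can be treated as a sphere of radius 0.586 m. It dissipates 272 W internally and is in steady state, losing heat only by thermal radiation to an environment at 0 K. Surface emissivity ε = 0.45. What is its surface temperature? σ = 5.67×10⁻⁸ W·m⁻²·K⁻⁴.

Steady state: internal power = radiated power, P = εσA T⁴.
Radiating area A = 4πr² = 4.315 m².
T⁴ = P/(εσA) = 272/(0.45·5.67×10⁻⁸·4.315) = 2.470×10⁹ K⁴.
T = (2.470×10⁹)^(1/4).

T ≈ 223 K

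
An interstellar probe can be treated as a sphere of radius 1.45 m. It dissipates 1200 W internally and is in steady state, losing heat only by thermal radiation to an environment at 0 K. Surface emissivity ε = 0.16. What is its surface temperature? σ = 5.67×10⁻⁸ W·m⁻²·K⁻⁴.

Steady state: internal power = radiated power, P = εσA T⁴.
Radiating area A = 4πr² = 26.42 m².
T⁴ = P/(εσA) = 1200/(0.16·5.67×10⁻⁸·26.42) = 5.006×10⁹ K⁴.
T = (5.006×10⁹)^(1/4).

T ≈ 266 K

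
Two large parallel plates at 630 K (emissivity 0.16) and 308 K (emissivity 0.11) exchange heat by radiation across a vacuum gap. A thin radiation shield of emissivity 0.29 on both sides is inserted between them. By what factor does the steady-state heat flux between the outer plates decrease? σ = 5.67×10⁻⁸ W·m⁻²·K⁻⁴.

Without shield: q₀ = σΔ(T⁴)/(1/ε₁+1/ε₂−1) with denominator 14.34.
With shield the two gaps are in series; the resistances add: (1/ε₁+1/ε_s−1)+(1/ε_s+1/ε₂−1) = 8.698+11.54 = 20.24.
Heat-flux ratio q₀/q = 20.24/14.34.

factor ≈ 1.41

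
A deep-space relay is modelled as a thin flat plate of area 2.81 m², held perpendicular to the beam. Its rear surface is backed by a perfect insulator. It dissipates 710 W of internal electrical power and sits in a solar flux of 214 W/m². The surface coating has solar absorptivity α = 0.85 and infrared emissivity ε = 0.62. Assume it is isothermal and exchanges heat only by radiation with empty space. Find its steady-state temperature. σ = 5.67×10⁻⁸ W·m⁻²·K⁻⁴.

At steady state, absorbed solar power + internal power = radiated power.
Absorbed: α·S·A_cross = 0.85·214·2.810 = 511.1 W (cross-section A).
Total input = 511.1 + 710 = 1221 W.
Radiated: εσ·A_surf·T⁴ with A_surf = A = 2.810 m².
T⁴ = 1221/(0.62·5.67×10⁻⁸·2.810) = 1.236×10¹⁰ K⁴.

T ≈ 333 K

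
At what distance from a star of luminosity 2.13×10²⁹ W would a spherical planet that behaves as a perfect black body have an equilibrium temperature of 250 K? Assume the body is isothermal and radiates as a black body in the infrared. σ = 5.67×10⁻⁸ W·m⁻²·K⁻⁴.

d ≈ 4.37×10¹² m

For an isothermal black-emitting sphere, (1−a)S·πr² = σ·4πr²·T⁴ ⇒ S = 4σT⁴/(1−a).
S = 4·5.67×10⁻⁸·(250)⁴/1.00 = 885.9 W/m².
Flux falls as S = L/(4πd²), so d = √(L/(4πS)) = √(2.13×10²⁹/(4π·885.9)).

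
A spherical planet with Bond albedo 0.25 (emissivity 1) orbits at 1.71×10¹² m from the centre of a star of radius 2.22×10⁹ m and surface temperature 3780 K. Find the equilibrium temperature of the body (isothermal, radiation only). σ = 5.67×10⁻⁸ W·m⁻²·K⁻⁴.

T ≈ 89.6 K

The star's surface emits σT_*⁴; at distance d the flux is S = σT_*⁴(R_*/d)².
S = 5.67×10⁻⁸·(3780)⁴·(2.22×10⁹/1.71×10¹²)² = 19.51 W/m².
For an isothermal sphere T⁴ = (1−a)S/(4σ) = 6.452×10⁷ K⁴.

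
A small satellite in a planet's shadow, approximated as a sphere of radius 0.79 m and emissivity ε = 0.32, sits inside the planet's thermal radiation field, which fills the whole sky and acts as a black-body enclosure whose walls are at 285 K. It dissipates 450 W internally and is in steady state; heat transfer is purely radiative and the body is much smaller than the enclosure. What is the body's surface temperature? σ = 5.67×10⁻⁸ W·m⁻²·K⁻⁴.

For a small grey body in a large enclosure, net radiated power = εσA(T⁴ − T_w⁴).
Steady state: P = εσA(T⁴ − T_w⁴) with A = 4πr² = 7.843 m².
T⁴ = P/(εσA) + T_w⁴ = 450/(0.32·5.67×10⁻⁸·7.843) + (285)⁴
    = 3.162×10⁹ + 6.598×10⁹ = 9.760×10⁹ K⁴.

T ≈ 314 K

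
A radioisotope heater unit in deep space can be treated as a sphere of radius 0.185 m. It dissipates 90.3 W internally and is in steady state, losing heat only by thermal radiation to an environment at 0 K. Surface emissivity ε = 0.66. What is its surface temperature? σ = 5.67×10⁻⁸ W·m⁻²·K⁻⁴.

T ≈ 274 K

Steady state: internal power = radiated power, P = εσA T⁴.
Radiating area A = 4πr² = 0.4301 m².
T⁴ = P/(εσA) = 90.3/(0.66·5.67×10⁻⁸·0.4301) = 5.611×10⁹ K⁴.
T = (5.611×10⁹)^(1/4).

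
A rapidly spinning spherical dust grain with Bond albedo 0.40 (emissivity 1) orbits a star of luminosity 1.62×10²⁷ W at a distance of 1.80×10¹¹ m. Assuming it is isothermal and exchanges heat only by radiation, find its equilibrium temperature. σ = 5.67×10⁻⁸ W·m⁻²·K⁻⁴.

T ≈ 320 K

First find the stellar flux at distance d: S = L/(4πd²) = 1.62×10²⁷/(4π·(1.80×10¹¹)²) = 3979 W/m².
For an isothermal sphere, absorbed (1−a)S·πr² = emitted σ·4πr²·T⁴, so T⁴ = (1−a)S/(4σ).
T⁴ = 0.600·3979/(4·5.67×10⁻⁸) = 1.053×10¹⁰ K⁴.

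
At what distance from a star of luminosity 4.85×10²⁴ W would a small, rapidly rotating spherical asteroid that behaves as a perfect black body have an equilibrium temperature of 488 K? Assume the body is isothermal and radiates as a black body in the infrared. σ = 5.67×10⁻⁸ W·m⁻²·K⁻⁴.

For an isothermal black-emitting sphere, (1−a)S·πr² = σ·4πr²·T⁴ ⇒ S = 4σT⁴/(1−a).
S = 4·5.67×10⁻⁸·(488)⁴/1.00 = 12860 W/m².
Flux falls as S = L/(4πd²), so d = √(L/(4πS)) = √(4.85×10²⁴/(4π·12860)).

d ≈ 5.48×10⁹ m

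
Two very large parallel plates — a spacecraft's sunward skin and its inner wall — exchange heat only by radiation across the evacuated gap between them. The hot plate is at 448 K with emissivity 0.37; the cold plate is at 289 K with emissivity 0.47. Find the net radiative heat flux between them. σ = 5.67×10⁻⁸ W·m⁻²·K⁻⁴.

For two infinite grey parallel plates, q = σ(T₁⁴ − T₂⁴)/(1/ε₁ + 1/ε₂ − 1).
T₁⁴ − T₂⁴ = 4.028×10¹⁰ − 6.976×10⁹ = 3.331×10¹⁰ K⁴.
1/ε₁ + 1/ε₂ − 1 = 2.703 + 2.128 − 1 = 3.830.
q = 5.67×10⁻⁸ × 3.331×10¹⁰ / 3.830.

q ≈ 493 W/m²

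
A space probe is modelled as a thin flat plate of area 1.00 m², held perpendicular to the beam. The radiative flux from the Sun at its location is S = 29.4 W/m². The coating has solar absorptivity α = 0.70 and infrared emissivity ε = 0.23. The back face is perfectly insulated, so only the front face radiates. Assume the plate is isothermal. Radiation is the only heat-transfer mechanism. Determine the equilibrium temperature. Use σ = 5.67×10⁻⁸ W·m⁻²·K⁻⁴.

At equilibrium, absorbed power = emitted power.
Absorbing cross-section = A = 1.000 m²; emitting surface = A = 1.000 m² (ratio 1).
αS·A_cross = εσ·A_surf·T⁴  ⇒  T⁴ = αS/(ε·1σ).
T⁴ = 0.700·29.4/(0.23·1·5.67×10⁻⁸) = 1.578×10⁹ K⁴.
T = (1.578×10⁹)^(1/4).

T ≈ 199 K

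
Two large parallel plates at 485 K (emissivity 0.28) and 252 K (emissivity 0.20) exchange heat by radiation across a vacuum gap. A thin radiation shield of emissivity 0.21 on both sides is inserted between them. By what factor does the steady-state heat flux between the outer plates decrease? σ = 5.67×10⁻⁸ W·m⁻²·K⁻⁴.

Without shield: q₀ = σΔ(T⁴)/(1/ε₁+1/ε₂−1) with denominator 7.571.
With shield the two gaps are in series; the resistances add: (1/ε₁+1/ε_s−1)+(1/ε_s+1/ε₂−1) = 7.333+8.762 = 16.10.
Heat-flux ratio q₀/q = 16.10/7.571.

factor ≈ 2.13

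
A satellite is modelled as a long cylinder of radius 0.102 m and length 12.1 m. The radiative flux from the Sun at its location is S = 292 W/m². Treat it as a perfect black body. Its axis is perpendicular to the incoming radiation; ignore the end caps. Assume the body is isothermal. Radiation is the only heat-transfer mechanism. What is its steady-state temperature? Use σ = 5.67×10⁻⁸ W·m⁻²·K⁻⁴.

At equilibrium, absorbed power = emitted power.
Absorbing cross-section = 2rL = 2.468 m²; emitting surface = 2πrL = 7.755 m² (ratio π).
S·A_cross = εσ·A_surf·T⁴  ⇒  T⁴ = S/(πσ).
T⁴ = 1.00·292/(π·5.67×10⁻⁸) = 1.639×10⁹ K⁴.
T = (1.639×10⁹)^(1/4).

T ≈ 201 K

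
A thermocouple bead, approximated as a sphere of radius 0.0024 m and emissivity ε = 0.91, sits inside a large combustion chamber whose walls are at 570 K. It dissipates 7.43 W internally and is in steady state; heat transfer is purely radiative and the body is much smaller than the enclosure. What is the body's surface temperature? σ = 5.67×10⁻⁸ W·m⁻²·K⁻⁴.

T ≈ 1200 K

For a small grey body in a large enclosure, net radiated power = εσA(T⁴ − T_w⁴).
Steady state: P = εσA(T⁴ − T_w⁴) with A = 4πr² = 7.238×10⁻⁵ m².
T⁴ = P/(εσA) + T_w⁴ = 7.43/(0.91·5.67×10⁻⁸·7.238×10⁻⁵) + (570)⁴
    = 1.989×10¹² + 1.056×10¹¹ = 2.095×10¹² K⁴.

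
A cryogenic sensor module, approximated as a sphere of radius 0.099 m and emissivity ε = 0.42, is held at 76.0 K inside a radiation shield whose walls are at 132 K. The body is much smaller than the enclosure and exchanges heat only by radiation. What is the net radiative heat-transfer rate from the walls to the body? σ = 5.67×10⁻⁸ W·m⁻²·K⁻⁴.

P_net ≈ 0.793 W

For a small grey body in a large enclosure: P_net = εσA(T_body⁴ − T_wall⁴).
A = 4πr² = 0.1232 m²; T_body⁴ − T_wall⁴ = 3.336×10⁷ − 3.036×10⁸ = -2.702×10⁸ K⁴.
|P_net| = 0.42·5.67×10⁻⁸·0.1232·2.702×10⁸.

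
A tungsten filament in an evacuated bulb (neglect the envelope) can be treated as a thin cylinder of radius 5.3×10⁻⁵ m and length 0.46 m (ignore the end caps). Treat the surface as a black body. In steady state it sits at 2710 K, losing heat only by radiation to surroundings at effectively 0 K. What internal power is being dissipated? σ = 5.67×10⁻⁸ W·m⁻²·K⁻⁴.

P ≈ 468 W

Steady state: P = εσA T⁴.
A = 2πrL = 1.532×10⁻⁴ m²; T⁴ = (2710)⁴ = 5.394×10¹³ K⁴.
P = 1.0 × 5.67×10⁻⁸ × 1.532×10⁻⁴ × 5.394×10¹³.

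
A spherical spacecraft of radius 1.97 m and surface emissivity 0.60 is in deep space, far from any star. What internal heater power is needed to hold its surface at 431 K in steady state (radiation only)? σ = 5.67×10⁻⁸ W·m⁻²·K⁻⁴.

P ≈ 57300 W

P = εσ·4πr²·T⁴.
4πr² = 48.77 m²; T⁴ = 3.451×10¹⁰ K⁴.
P = 0.60·5.67×10⁻⁸·48.77·3.451×10¹⁰.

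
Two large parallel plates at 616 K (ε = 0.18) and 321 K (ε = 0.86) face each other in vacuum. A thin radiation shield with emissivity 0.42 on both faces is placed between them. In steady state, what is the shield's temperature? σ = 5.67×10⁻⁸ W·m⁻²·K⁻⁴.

In steady state the net flux on the hot side equals that on the cold side.
σ(T₁⁴−T_s⁴)/D₁ = σ(T_s⁴−T₂⁴)/D₂, with D₁ = 1/ε₁+1/ε_s−1 = 6.937, D₂ = 1/ε_s+1/ε₂−1 = 2.544.
Solve for T_s⁴: T_s⁴ = (D₂·T₁⁴ + D₁·T₂⁴)/(D₁+D₂) = 4.640×10¹⁰ K⁴.

T_s ≈ 464 K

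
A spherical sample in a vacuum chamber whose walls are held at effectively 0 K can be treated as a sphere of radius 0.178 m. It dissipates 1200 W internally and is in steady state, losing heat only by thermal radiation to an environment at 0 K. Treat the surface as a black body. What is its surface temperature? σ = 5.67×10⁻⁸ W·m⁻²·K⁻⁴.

T ≈ 480 K

Steady state: internal power = radiated power, P = εσA T⁴.
Radiating area A = 4πr² = 0.3982 m².
T⁴ = P/(εσA) = 1200/(1.0·5.67×10⁻⁸·0.3982) = 5.316×10¹⁰ K⁴.
T = (5.316×10¹⁰)^(1/4).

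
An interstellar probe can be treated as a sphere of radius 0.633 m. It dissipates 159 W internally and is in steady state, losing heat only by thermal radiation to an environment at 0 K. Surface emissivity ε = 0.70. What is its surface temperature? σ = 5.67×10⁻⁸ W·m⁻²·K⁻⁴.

Steady state: internal power = radiated power, P = εσA T⁴.
Radiating area A = 4πr² = 5.035 m².
T⁴ = P/(εσA) = 159/(0.70·5.67×10⁻⁸·5.035) = 7.956×10⁸ K⁴.
T = (7.956×10⁸)^(1/4).

T ≈ 168 K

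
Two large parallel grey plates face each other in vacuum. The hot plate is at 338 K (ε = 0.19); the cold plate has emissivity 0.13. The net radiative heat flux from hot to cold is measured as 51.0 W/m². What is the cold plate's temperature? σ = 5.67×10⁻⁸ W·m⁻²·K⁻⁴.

T₂ ≈ 219 K

q = σ(T₁⁴ − T₂⁴)/(1/ε₁ + 1/ε₂ − 1); denominator = 11.96.
T₂⁴ = T₁⁴ − q·(1/ε₁+1/ε₂−1)/σ = 1.305×10¹⁰ − 51.0·11.96/5.67×10⁻⁸
    = 2.298×10⁹ K⁴.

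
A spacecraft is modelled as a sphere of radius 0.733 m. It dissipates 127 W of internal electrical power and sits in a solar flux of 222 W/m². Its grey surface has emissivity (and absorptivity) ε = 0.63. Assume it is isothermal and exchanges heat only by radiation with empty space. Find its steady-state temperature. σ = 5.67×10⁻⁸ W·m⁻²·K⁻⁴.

T ≈ 197 K

At steady state, absorbed solar power + internal power = radiated power.
Absorbed: α·S·A_cross = 0.63·222·1.688 = 236.1 W (cross-section πr²).
Total input = 236.1 + 127 = 363.1 W.
Radiated: εσ·A_surf·T⁴ with A_surf = 4πr² = 6.752 m².
T⁴ = 363.1/(0.63·5.67×10⁻⁸·6.752) = 1.505×10⁹ K⁴.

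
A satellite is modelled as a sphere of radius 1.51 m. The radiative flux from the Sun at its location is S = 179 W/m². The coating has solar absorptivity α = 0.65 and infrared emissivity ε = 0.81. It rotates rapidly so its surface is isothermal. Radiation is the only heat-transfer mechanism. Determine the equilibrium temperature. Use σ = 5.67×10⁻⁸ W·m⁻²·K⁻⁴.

At equilibrium, absorbed power = emitted power.
Absorbing cross-section = πr² = 7.163 m²; emitting surface = 4πr² = 28.65 m² (ratio 4).
αS·A_cross = εσ·A_surf·T⁴  ⇒  T⁴ = αS/(ε·4σ).
T⁴ = 0.650·179/(0.81·4·5.67×10⁻⁸) = 6.333×10⁸ K⁴.
T = (6.333×10⁸)^(1/4).

T ≈ 159 K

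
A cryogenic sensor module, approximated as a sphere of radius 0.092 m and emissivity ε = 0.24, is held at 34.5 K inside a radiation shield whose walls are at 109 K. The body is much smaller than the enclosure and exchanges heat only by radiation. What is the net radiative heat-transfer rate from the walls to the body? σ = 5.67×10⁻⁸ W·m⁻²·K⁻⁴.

For a small grey body in a large enclosure: P_net = εσA(T_body⁴ − T_wall⁴).
A = 4πr² = 0.1064 m²; T_body⁴ − T_wall⁴ = 1.417×10⁶ − 1.412×10⁸ = -1.397×10⁸ K⁴.
|P_net| = 0.24·5.67×10⁻⁸·0.1064·1.397×10⁸.

P_net ≈ 0.202 W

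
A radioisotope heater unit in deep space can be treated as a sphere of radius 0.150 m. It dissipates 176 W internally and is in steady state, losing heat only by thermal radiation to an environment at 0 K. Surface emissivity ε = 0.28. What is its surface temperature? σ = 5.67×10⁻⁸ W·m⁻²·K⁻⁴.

T ≈ 445 K

Steady state: internal power = radiated power, P = εσA T⁴.
Radiating area A = 4πr² = 0.2827 m².
T⁴ = P/(εσA) = 176/(0.28·5.67×10⁻⁸·0.2827) = 3.921×10¹⁰ K⁴.
T = (3.921×10¹⁰)^(1/4).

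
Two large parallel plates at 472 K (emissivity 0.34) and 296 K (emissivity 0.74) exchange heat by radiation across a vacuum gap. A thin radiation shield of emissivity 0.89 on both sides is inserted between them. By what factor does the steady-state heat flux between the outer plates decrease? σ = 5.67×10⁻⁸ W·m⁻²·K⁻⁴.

Without shield: q₀ = σΔ(T⁴)/(1/ε₁+1/ε₂−1) with denominator 3.293.
With shield the two gaps are in series; the resistances add: (1/ε₁+1/ε_s−1)+(1/ε_s+1/ε₂−1) = 3.065+1.475 = 4.540.
Heat-flux ratio q₀/q = 4.540/3.293.

factor ≈ 1.38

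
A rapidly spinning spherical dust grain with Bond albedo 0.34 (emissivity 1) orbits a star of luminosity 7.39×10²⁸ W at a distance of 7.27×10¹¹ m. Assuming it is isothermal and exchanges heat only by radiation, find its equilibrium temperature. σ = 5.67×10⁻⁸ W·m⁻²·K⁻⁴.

First find the stellar flux at distance d: S = L/(4πd²) = 7.39×10²⁸/(4π·(7.27×10¹¹)²) = 11130 W/m².
For an isothermal sphere, absorbed (1−a)S·πr² = emitted σ·4πr²·T⁴, so T⁴ = (1−a)S/(4σ).
T⁴ = 0.660·11130/(4·5.67×10⁻⁸) = 3.238×10¹⁰ K⁴.

T ≈ 424 K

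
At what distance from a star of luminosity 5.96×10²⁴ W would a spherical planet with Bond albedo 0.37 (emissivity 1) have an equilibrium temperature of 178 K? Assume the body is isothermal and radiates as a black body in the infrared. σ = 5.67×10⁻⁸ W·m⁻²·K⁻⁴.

d ≈ 3.62×10¹⁰ m

For an isothermal black-emitting sphere, (1−a)S·πr² = σ·4πr²·T⁴ ⇒ S = 4σT⁴/(1−a).
S = 4·5.67×10⁻⁸·(178)⁴/0.630 = 361.4 W/m².
Flux falls as S = L/(4πd²), so d = √(L/(4πS)) = √(5.96×10²⁴/(4π·361.4)).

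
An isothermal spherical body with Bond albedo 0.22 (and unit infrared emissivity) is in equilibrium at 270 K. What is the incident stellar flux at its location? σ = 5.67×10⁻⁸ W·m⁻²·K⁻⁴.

(1−a)S·πr² = σ·4πr²·T⁴ ⇒ S = 4σT⁴/(1−a).
S = 4·5.67×10⁻⁸·5.314×10⁹/0.780.

S ≈ 1550 W/m²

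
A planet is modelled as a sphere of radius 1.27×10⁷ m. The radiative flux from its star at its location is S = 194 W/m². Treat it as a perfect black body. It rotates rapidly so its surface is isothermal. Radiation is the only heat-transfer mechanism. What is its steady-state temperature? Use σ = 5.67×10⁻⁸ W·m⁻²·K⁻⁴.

T ≈ 171 K

At equilibrium, absorbed power = emitted power.
Absorbing cross-section = πr² = 5.067×10¹⁴ m²; emitting surface = 4πr² = 2.027×10¹⁵ m² (ratio 4).
S·A_cross = εσ·A_surf·T⁴  ⇒  T⁴ = S/(4σ).
T⁴ = 1.00·194/(4·5.67×10⁻⁸) = 8.554×10⁸ K⁴.
T = (8.554×10⁸)^(1/4).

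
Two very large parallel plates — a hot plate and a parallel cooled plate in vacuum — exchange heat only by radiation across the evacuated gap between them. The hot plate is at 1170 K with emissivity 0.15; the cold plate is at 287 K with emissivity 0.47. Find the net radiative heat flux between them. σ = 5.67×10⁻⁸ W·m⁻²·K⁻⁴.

q ≈ 13600 W/m²

For two infinite grey parallel plates, q = σ(T₁⁴ − T₂⁴)/(1/ε₁ + 1/ε₂ − 1).
T₁⁴ − T₂⁴ = 1.874×10¹² − 6.785×10⁹ = 1.867×10¹² K⁴.
1/ε₁ + 1/ε₂ − 1 = 6.667 + 2.128 − 1 = 7.794.
q = 5.67×10⁻⁸ × 1.867×10¹² / 7.794.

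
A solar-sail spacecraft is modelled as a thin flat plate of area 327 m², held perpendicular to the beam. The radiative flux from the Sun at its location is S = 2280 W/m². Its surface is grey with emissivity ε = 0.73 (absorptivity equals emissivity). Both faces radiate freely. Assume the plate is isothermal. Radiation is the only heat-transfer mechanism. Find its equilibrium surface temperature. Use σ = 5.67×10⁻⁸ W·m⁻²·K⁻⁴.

At equilibrium, absorbed power = emitted power.
Absorbing cross-section = A = 327.0 m²; emitting surface = 2A = 654.0 m² (ratio 2).
εS·A_cross = εσ·A_surf·T⁴  ⇒  T⁴ = S/(2σ)   (ε cancels).
T⁴ = 2280/(2·5.67×10⁻⁸) = 2.011×10¹⁰ K⁴.
T = (2.011×10¹⁰)^(1/4).

T ≈ 377 K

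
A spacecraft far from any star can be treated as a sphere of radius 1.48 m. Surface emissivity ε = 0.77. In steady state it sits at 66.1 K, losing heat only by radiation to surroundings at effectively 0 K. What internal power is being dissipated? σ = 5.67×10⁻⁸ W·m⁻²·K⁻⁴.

P ≈ 22.9 W

Steady state: P = εσA T⁴.
A = 4πr² = 27.53 m²; T⁴ = (66.1)⁴ = 1.909×10⁷ K⁴.
P = 0.77 × 5.67×10⁻⁸ × 27.53 × 1.909×10⁷.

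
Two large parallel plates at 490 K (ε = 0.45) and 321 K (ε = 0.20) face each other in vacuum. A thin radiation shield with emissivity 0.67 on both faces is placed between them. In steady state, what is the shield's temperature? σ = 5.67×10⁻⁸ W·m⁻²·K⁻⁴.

T_s ≈ 453 K

In steady state the net flux on the hot side equals that on the cold side.
σ(T₁⁴−T_s⁴)/D₁ = σ(T_s⁴−T₂⁴)/D₂, with D₁ = 1/ε₁+1/ε_s−1 = 2.715, D₂ = 1/ε_s+1/ε₂−1 = 5.493.
Solve for T_s⁴: T_s⁴ = (D₂·T₁⁴ + D₁·T₂⁴)/(D₁+D₂) = 4.209×10¹⁰ K⁴.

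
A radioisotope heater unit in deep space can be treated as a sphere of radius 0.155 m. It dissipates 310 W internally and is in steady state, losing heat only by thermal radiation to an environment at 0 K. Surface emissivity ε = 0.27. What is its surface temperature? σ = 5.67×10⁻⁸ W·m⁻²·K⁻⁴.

Steady state: internal power = radiated power, P = εσA T⁴.
Radiating area A = 4πr² = 0.3019 m².
T⁴ = P/(εσA) = 310/(0.27·5.67×10⁻⁸·0.3019) = 6.707×10¹⁰ K⁴.
T = (6.707×10¹⁰)^(1/4).

T ≈ 509 K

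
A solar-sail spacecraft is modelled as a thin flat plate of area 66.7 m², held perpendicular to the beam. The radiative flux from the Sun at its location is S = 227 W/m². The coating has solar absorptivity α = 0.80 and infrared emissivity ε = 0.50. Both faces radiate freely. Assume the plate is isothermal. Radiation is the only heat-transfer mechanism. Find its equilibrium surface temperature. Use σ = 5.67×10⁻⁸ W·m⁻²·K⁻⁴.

T ≈ 238 K

At equilibrium, absorbed power = emitted power.
Absorbing cross-section = A = 66.70 m²; emitting surface = 2A = 133.4 m² (ratio 2).
αS·A_cross = εσ·A_surf·T⁴  ⇒  T⁴ = αS/(ε·2σ).
T⁴ = 0.800·227/(0.50·2·5.67×10⁻⁸) = 3.203×10⁹ K⁴.
T = (3.203×10⁹)^(1/4).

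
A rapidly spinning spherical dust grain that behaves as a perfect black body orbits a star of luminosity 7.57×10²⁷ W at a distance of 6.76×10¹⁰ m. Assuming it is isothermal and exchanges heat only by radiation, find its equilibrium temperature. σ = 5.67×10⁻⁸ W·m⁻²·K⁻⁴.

T ≈ 873 K

First find the stellar flux at distance d: S = L/(4πd²) = 7.57×10²⁷/(4π·(6.76×10¹⁰)²) = 1.318×10⁵ W/m².
For an isothermal sphere, absorbed (1−a)S·πr² = emitted σ·4πr²·T⁴, so T⁴ = (1−a)S/(4σ).
T⁴ = 1.00·1.318×10⁵/(4·5.67×10⁻⁸) = 5.812×10¹¹ K⁴.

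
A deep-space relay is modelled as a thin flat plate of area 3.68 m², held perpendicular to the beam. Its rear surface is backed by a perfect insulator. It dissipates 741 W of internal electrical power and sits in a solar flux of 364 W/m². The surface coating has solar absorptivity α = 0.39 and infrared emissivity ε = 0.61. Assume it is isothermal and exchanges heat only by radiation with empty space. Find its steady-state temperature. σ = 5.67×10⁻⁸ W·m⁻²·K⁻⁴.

At steady state, absorbed solar power + internal power = radiated power.
Absorbed: α·S·A_cross = 0.39·364·3.680 = 522.4 W (cross-section A).
Total input = 522.4 + 741 = 1263 W.
Radiated: εσ·A_surf·T⁴ with A_surf = A = 3.680 m².
T⁴ = 1263/(0.61·5.67×10⁻⁸·3.680) = 9.926×10⁹ K⁴.

T ≈ 316 K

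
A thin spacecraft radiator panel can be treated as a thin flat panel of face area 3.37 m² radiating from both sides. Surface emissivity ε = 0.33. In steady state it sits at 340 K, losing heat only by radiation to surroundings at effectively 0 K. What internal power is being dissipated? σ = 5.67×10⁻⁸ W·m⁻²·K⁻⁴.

Steady state: P = εσA T⁴.
A = 2·3.37 = 6.740 m²; T⁴ = (340)⁴ = 1.336×10¹⁰ K⁴.
P = 0.33 × 5.67×10⁻⁸ × 6.740 × 1.336×10¹⁰.

P ≈ 1690 W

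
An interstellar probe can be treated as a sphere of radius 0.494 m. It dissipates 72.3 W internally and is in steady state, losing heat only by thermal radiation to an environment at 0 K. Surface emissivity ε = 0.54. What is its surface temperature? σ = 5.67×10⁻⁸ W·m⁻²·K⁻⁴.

Steady state: internal power = radiated power, P = εσA T⁴.
Radiating area A = 4πr² = 3.067 m².
T⁴ = P/(εσA) = 72.3/(0.54·5.67×10⁻⁸·3.067) = 7.700×10⁸ K⁴.
T = (7.700×10⁸)^(1/4).

T ≈ 167 K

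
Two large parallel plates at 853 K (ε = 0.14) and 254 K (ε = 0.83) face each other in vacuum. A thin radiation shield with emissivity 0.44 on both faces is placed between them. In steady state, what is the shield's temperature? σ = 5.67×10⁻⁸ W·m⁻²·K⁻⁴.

T_s ≈ 593 K

In steady state the net flux on the hot side equals that on the cold side.
σ(T₁⁴−T_s⁴)/D₁ = σ(T_s⁴−T₂⁴)/D₂, with D₁ = 1/ε₁+1/ε_s−1 = 8.416, D₂ = 1/ε_s+1/ε₂−1 = 2.478.
Solve for T_s⁴: T_s⁴ = (D₂·T₁⁴ + D₁·T₂⁴)/(D₁+D₂) = 1.236×10¹¹ K⁴.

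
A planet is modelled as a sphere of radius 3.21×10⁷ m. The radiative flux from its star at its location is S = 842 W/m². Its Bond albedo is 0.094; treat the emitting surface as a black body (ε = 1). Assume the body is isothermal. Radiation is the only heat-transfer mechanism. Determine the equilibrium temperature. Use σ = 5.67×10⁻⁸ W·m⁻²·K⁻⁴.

T ≈ 241 K

At equilibrium, absorbed power = emitted power.
Absorbing cross-section = πr² = 3.237×10¹⁵ m²; emitting surface = 4πr² = 1.295×10¹⁶ m² (ratio 4).
(1−a)S·A_cross = εσ·A_surf·T⁴  ⇒  T⁴ = (1−a)S/(4σ).
T⁴ = 0.906·842/(4·5.67×10⁻⁸) = 3.364×10⁹ K⁴.
T = (3.364×10⁹)^(1/4).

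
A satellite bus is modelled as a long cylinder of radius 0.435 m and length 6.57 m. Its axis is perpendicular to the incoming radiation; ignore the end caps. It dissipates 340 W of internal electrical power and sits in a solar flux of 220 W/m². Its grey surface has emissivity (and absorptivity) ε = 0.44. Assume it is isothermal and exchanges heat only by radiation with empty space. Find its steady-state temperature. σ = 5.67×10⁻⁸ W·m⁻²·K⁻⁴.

T ≈ 211 K

At steady state, absorbed solar power + internal power = radiated power.
Absorbed: α·S·A_cross = 0.44·220·5.716 = 553.3 W (cross-section 2rL).
Total input = 553.3 + 340 = 893.3 W.
Radiated: εσ·A_surf·T⁴ with A_surf = 2πrL = 17.96 m².
T⁴ = 893.3/(0.44·5.67×10⁻⁸·17.96) = 1.994×10⁹ K⁴.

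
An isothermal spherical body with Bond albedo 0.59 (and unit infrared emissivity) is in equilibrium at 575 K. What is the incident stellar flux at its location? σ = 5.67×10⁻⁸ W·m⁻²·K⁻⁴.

S ≈ 60500 W/m²

(1−a)S·πr² = σ·4πr²·T⁴ ⇒ S = 4σT⁴/(1−a).
S = 4·5.67×10⁻⁸·1.093×10¹¹/0.410.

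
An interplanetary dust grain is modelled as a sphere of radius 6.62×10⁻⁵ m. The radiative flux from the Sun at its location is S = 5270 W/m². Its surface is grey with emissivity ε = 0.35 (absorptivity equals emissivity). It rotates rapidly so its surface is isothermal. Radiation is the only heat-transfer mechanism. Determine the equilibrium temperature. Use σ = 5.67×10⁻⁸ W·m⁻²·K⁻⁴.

At equilibrium, absorbed power = emitted power.
Absorbing cross-section = πr² = 1.377×10⁻⁸ m²; emitting surface = 4πr² = 5.507×10⁻⁸ m² (ratio 4).
εS·A_cross = εσ·A_surf·T⁴  ⇒  T⁴ = S/(4σ)   (ε cancels).
T⁴ = 5270/(4·5.67×10⁻⁸) = 2.324×10¹⁰ K⁴.
T = (2.324×10¹⁰)^(1/4).

T ≈ 390 K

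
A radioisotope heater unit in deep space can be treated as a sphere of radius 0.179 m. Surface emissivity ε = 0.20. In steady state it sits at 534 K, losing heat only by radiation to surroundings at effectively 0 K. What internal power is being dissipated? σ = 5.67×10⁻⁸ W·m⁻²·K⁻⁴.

Steady state: P = εσA T⁴.
A = 4πr² = 0.4026 m²; T⁴ = (534)⁴ = 8.131×10¹⁰ K⁴.
P = 0.20 × 5.67×10⁻⁸ × 0.4026 × 8.131×10¹⁰.

P ≈ 371 W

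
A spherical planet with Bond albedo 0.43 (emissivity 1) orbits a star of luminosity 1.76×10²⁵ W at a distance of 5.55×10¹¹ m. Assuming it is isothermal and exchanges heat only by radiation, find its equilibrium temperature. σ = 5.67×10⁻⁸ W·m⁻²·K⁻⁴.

T ≈ 58.1 K

First find the stellar flux at distance d: S = L/(4πd²) = 1.76×10²⁵/(4π·(5.55×10¹¹)²) = 4.547 W/m².
For an isothermal sphere, absorbed (1−a)S·πr² = emitted σ·4πr²·T⁴, so T⁴ = (1−a)S/(4σ).
T⁴ = 0.570·4.547/(4·5.67×10⁻⁸) = 1.143×10⁷ K⁴.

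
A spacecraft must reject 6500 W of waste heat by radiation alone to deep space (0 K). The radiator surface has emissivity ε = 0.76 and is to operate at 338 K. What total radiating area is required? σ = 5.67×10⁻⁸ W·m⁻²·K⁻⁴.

P = εσA T⁴ ⇒ A = P/(εσT⁴).
T⁴ = 1.305×10¹⁰ K⁴.
A = 6500/(0.76 × 5.67×10⁻⁸ × 1.305×10¹⁰).

A ≈ 11.6 m²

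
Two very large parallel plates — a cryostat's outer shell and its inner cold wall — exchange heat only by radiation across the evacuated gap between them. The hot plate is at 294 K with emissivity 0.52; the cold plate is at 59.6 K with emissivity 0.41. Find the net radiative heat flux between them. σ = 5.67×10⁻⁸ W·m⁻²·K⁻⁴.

For two infinite grey parallel plates, q = σ(T₁⁴ − T₂⁴)/(1/ε₁ + 1/ε₂ − 1).
T₁⁴ − T₂⁴ = 7.471×10⁹ − 1.262×10⁷ = 7.459×10⁹ K⁴.
1/ε₁ + 1/ε₂ − 1 = 1.923 + 2.439 − 1 = 3.362.
q = 5.67×10⁻⁸ × 7.459×10⁹ / 3.362.

q ≈ 126 W/m²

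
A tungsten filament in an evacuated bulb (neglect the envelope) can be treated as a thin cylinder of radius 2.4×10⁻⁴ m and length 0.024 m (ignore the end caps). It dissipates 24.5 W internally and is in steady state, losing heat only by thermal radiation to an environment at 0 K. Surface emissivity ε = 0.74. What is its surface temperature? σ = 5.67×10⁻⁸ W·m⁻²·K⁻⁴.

T ≈ 2000 K

Steady state: internal power = radiated power, P = εσA T⁴.
Radiating area A = 2πrL = 3.619×10⁻⁵ m².
T⁴ = P/(εσA) = 24.5/(0.74·5.67×10⁻⁸·3.619×10⁻⁵) = 1.613×10¹³ K⁴.
T = (1.613×10¹³)^(1/4).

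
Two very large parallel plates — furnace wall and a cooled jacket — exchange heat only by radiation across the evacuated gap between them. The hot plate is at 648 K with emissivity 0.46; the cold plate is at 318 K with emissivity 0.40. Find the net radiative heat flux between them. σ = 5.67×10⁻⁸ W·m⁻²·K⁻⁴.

q ≈ 2560 W/m²

For two infinite grey parallel plates, q = σ(T₁⁴ − T₂⁴)/(1/ε₁ + 1/ε₂ − 1).
T₁⁴ − T₂⁴ = 1.763×10¹¹ − 1.023×10¹⁰ = 1.661×10¹¹ K⁴.
1/ε₁ + 1/ε₂ − 1 = 2.174 + 2.500 − 1 = 3.674.
q = 5.67×10⁻⁸ × 1.661×10¹¹ / 3.674.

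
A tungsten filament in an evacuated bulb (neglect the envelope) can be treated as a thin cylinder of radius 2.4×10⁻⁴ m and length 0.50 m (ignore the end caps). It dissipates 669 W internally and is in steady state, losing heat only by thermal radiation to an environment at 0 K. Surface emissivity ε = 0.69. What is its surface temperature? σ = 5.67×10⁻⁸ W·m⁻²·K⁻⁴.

T ≈ 2180 K

Steady state: internal power = radiated power, P = εσA T⁴.
Radiating area A = 2πrL = 7.540×10⁻⁴ m².
T⁴ = P/(εσA) = 669/(0.69·5.67×10⁻⁸·7.540×10⁻⁴) = 2.268×10¹³ K⁴.
T = (2.268×10¹³)^(1/4).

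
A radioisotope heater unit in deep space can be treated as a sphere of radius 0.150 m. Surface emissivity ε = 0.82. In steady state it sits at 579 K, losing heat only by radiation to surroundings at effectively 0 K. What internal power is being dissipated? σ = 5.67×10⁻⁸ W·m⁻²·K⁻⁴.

P ≈ 1480 W

Steady state: P = εσA T⁴.
A = 4πr² = 0.2827 m²; T⁴ = (579)⁴ = 1.124×10¹¹ K⁴.
P = 0.82 × 5.67×10⁻⁸ × 0.2827 × 1.124×10¹¹.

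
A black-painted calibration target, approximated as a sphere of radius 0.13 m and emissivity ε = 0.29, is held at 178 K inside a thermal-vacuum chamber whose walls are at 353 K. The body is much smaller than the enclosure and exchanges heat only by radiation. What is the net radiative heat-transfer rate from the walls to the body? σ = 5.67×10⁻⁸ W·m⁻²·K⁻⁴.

P_net ≈ 50.7 W

For a small grey body in a large enclosure: P_net = εσA(T_body⁴ − T_wall⁴).
A = 4πr² = 0.2124 m²; T_body⁴ − T_wall⁴ = 1.004×10⁹ − 1.553×10¹⁰ = -1.452×10¹⁰ K⁴.
|P_net| = 0.29·5.67×10⁻⁸·0.2124·1.452×10¹⁰.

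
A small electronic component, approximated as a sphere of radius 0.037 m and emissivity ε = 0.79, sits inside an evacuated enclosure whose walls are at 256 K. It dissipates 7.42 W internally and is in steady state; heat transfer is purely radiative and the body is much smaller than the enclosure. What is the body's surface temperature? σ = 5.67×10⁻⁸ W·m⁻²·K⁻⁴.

For a small grey body in a large enclosure, net radiated power = εσA(T⁴ − T_w⁴).
Steady state: P = εσA(T⁴ − T_w⁴) with A = 4πr² = 0.01720 m².
T⁴ = P/(εσA) + T_w⁴ = 7.42/(0.79·5.67×10⁻⁸·0.01720) + (256)⁴
    = 9.629×10⁹ + 4.295×10⁹ = 1.392×10¹⁰ K⁴.

T ≈ 344 K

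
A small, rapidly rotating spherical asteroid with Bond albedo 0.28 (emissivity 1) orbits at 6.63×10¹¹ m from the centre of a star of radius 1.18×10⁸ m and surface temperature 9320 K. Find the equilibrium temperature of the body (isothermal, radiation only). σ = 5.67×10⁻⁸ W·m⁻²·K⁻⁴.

T ≈ 81.0 K

The star's surface emits σT_*⁴; at distance d the flux is S = σT_*⁴(R_*/d)².
S = 5.67×10⁻⁸·(9320)⁴·(1.18×10⁸/6.63×10¹¹)² = 13.55 W/m².
For an isothermal sphere T⁴ = (1−a)S/(4σ) = 4.302×10⁷ K⁴.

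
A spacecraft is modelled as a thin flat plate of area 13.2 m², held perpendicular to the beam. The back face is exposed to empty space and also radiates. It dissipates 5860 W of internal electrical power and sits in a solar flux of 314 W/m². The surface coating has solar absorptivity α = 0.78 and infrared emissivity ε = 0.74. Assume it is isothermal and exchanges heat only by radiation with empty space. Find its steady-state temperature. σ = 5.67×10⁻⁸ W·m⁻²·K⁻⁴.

At steady state, absorbed solar power + internal power = radiated power.
Absorbed: α·S·A_cross = 0.78·314·13.20 = 3233 W (cross-section A).
Total input = 3233 + 5860 = 9093 W.
Radiated: εσ·A_surf·T⁴ with A_surf = 2A = 26.40 m².
T⁴ = 9093/(0.74·5.67×10⁻⁸·26.40) = 8.209×10⁹ K⁴.

T ≈ 301 K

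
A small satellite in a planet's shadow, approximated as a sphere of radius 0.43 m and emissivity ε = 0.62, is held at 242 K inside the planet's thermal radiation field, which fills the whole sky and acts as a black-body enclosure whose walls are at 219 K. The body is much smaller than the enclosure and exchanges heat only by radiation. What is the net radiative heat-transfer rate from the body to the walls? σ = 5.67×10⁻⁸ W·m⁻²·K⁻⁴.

P_net ≈ 92.3 W

For a small grey body in a large enclosure: P_net = εσA(T_body⁴ − T_wall⁴).
A = 4πr² = 2.324 m²; T_body⁴ − T_wall⁴ = 3.430×10⁹ − 2.300×10⁹ = 1.129×10⁹ K⁴.
|P_net| = 0.62·5.67×10⁻⁸·2.324·1.129×10⁹.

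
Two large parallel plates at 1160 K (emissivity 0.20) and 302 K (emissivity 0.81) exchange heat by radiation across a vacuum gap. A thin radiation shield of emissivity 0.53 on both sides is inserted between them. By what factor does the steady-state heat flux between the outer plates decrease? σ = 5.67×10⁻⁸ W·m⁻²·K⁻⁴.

Without shield: q₀ = σΔ(T⁴)/(1/ε₁+1/ε₂−1) with denominator 5.235.
With shield the two gaps are in series; the resistances add: (1/ε₁+1/ε_s−1)+(1/ε_s+1/ε₂−1) = 5.887+2.121 = 8.008.
Heat-flux ratio q₀/q = 8.008/5.235.

factor ≈ 1.53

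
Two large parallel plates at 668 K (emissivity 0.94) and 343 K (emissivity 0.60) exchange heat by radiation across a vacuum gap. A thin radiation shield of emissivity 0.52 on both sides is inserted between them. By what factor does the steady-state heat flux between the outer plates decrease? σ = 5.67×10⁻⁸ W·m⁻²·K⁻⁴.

factor ≈ 2.64

Without shield: q₀ = σΔ(T⁴)/(1/ε₁+1/ε₂−1) with denominator 1.730.
With shield the two gaps are in series; the resistances add: (1/ε₁+1/ε_s−1)+(1/ε_s+1/ε₂−1) = 1.987+2.590 = 4.577.
Heat-flux ratio q₀/q = 4.577/1.730.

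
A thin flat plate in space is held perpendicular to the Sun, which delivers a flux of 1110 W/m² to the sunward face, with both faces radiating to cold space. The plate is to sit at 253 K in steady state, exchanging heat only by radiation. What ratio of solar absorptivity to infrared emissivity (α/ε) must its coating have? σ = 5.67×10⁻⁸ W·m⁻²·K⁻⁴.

α/ε ≈ 0.419

Balance: αS·A = εσ·2A·T⁴ ⇒ α/ε = 2σT⁴/S.
α/ε = 2·5.67×10⁻⁸·(253)⁴/1110 = 2·5.67×10⁻⁸·4.097×10⁹/1110.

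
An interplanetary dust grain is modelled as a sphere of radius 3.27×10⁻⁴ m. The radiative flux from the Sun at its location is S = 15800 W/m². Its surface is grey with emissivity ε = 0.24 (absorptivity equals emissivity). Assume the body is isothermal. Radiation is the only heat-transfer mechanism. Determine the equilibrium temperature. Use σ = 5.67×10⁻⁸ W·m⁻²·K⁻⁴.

T ≈ 514 K

At equilibrium, absorbed power = emitted power.
Absorbing cross-section = πr² = 3.359×10⁻⁷ m²; emitting surface = 4πr² = 1.344×10⁻⁶ m² (ratio 4).
εS·A_cross = εσ·A_surf·T⁴  ⇒  T⁴ = S/(4σ)   (ε cancels).
T⁴ = 15800/(4·5.67×10⁻⁸) = 6.966×10¹⁰ K⁴.
T = (6.966×10¹⁰)^(1/4).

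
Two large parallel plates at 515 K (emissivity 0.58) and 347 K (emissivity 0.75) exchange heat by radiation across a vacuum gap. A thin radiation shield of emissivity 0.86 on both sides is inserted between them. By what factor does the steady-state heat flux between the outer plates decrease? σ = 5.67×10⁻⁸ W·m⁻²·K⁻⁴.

factor ≈ 1.64

Without shield: q₀ = σΔ(T⁴)/(1/ε₁+1/ε₂−1) with denominator 2.057.
With shield the two gaps are in series; the resistances add: (1/ε₁+1/ε_s−1)+(1/ε_s+1/ε₂−1) = 1.887+1.496 = 3.383.
Heat-flux ratio q₀/q = 3.383/2.057.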